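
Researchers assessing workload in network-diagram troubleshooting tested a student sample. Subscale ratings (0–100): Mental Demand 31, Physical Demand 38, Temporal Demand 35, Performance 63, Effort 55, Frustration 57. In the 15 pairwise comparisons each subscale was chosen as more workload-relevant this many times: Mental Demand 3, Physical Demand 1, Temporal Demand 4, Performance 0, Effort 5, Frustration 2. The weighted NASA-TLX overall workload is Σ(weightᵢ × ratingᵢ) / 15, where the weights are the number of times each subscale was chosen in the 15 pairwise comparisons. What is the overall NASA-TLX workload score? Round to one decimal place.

The tallies are the weights (they sum to 15).
Weighted sum = 3·31 + 1·38 + 4·35 + 0·63 + 5·55 + 2·57
            = 93 + 38 + 140 + 0 + 275 + 114 = 660.
Overall workload = 660 / 15 = 44.0000 ≈ 44.0.

44.0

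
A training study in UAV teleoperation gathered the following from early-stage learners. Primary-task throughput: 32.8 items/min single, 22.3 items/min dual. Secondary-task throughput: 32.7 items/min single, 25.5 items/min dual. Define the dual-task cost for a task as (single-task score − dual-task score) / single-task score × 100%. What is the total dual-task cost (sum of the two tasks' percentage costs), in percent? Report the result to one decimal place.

54.0

Primary cost = (32.8 − 22.3) / 32.8 × 100% = 32.0122%.
Secondary cost = (32.7 − 25.5) / 32.7 × 100% = 22.0183%.
Total = 32.0122% + 22.0183% = 54.0305% ≈ 54.0%.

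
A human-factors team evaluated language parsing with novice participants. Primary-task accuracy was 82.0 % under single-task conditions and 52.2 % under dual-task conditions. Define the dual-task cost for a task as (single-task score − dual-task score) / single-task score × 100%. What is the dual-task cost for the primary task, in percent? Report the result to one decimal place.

36.3

Cost = (82.0 − 52.2) / 82.0 × 100%
     = 29.8000 / 82.0 × 100% = 36.3415%.
≈ 36.3%.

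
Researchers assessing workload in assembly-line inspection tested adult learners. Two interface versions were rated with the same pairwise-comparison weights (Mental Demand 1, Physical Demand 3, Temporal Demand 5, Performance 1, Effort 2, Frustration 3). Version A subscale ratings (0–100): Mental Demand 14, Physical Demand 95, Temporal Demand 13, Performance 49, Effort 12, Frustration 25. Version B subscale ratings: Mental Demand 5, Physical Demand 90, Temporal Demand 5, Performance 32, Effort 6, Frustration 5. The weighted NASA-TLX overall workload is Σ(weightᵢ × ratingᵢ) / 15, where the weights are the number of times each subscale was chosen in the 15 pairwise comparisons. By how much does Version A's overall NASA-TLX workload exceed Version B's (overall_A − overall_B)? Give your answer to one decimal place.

Version A weighted sum = 1·14 + 3·95 + 5·13 + 1·49 + 2·12 + 3·25 = 14 + 285 + 65 + 49 + 24 + 75 = 512; overall_A = 512/15 = 34.1333.
Version B weighted sum = 1·5 + 3·90 + 5·5 + 1·32 + 2·6 + 3·5 = 5 + 270 + 25 + 32 + 12 + 15 = 359; overall_B = 359/15 = 23.9333.
Difference = 34.1333 − 23.9333 = 10.2000 ≈ 10.2.

10.2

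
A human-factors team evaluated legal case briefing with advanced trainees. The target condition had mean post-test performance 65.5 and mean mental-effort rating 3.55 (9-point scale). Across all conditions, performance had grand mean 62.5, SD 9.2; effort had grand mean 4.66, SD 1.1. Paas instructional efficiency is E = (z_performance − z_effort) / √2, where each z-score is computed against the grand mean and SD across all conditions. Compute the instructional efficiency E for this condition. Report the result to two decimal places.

z_performance = (65.5 − 62.5) / 9.2 = 3.0000 / 9.2 = 0.3261.
z_effort = (3.55 − 4.66) / 1.1 = -1.1100 / 1.1 = -1.0091.
z_P − z_E = 0.3261 − (-1.0091) = 1.3352.
E = 1.3352 / √2 = 1.3352 / 1.41421 = 0.9441 ≈ 0.94.

0.94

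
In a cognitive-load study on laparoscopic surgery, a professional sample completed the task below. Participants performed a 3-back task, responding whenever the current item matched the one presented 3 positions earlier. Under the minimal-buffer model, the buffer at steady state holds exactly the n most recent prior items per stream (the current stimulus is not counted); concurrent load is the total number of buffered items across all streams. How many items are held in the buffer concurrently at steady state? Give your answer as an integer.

The buffer holds the 3 most recent prior items.
Steady-state concurrent load = 3 items.

3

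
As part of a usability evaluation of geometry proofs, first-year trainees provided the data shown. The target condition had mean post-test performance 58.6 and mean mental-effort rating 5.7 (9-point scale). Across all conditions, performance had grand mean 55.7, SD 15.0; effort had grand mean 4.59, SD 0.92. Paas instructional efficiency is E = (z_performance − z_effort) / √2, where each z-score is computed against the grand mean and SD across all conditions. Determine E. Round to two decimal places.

z_performance = (58.6 − 55.7) / 15.0 = 2.9000 / 15.0 = 0.1933.
z_effort = (5.7 − 4.59) / 0.92 = 1.1100 / 0.92 = 1.2065.
z_P − z_E = 0.1933 − 1.2065 = -1.0132.
E = -1.0132 / √2 = -1.0132 / 1.41421 = -0.7164 ≈ -0.72.

-0.72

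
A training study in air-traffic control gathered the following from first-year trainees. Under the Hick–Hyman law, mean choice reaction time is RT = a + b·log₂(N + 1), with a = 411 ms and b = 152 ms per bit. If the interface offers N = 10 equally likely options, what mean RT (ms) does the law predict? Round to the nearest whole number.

log₂(10 + 1) = log₂(11) = 3.4594.
RT = 411 + 152 × 3.4594 = 411 + 525.8288 = 936.8288 ms.
≈ 937 ms.

937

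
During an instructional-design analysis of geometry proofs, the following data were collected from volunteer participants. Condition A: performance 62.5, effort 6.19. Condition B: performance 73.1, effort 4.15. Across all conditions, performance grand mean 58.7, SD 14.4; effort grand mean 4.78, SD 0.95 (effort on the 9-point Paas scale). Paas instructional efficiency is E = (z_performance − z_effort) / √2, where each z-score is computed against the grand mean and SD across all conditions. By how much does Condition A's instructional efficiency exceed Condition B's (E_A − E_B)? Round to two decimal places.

Condition A: z_P = (62.5 − 58.7)/14.4 = 0.2639; z_E = (6.19 − 4.78)/0.95 = 1.4842; E_A = (0.2639 − 1.4842)/√2 = -0.8629.
Condition B: z_P = (73.1 − 58.7)/14.4 = 1.0000; z_E = (4.15 − 4.78)/0.95 = -0.6632; E_B = (1.0000 − (-0.6632))/√2 = 1.1761.
E_A − E_B = -0.8629 − 1.1761 = -2.0390 ≈ -2.04.

-2.04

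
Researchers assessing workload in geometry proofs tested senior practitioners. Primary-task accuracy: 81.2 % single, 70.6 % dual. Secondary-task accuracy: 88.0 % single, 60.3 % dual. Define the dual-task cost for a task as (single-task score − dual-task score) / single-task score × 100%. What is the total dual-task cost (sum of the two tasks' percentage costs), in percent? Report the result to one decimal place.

Primary cost = (81.2 − 70.6) / 81.2 × 100% = 13.0542%.
Secondary cost = (88.0 − 60.3) / 88.0 × 100% = 31.4773%.
Total = 13.0542% + 31.4773% = 44.5315% ≈ 44.5%.

44.5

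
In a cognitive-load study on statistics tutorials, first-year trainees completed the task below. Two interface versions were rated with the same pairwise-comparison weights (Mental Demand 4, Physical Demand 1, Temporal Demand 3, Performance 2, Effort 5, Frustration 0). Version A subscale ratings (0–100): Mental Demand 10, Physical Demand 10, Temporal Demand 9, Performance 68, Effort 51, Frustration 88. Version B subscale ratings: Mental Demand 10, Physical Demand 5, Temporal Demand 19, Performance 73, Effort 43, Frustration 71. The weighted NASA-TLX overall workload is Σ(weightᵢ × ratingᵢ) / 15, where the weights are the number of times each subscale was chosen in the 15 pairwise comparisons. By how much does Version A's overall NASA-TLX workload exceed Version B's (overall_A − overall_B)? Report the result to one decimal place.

0.3

Version A weighted sum = 4·10 + 1·10 + 3·9 + 2·68 + 5·51 + 0·88 = 40 + 10 + 27 + 136 + 255 + 0 = 468; overall_A = 468/15 = 31.2000.
Version B weighted sum = 4·10 + 1·5 + 3·19 + 2·73 + 5·43 + 0·71 = 40 + 5 + 57 + 146 + 215 + 0 = 463; overall_B = 463/15 = 30.8667.
Difference = 31.2000 − 30.8667 = 0.3333 ≈ 0.3.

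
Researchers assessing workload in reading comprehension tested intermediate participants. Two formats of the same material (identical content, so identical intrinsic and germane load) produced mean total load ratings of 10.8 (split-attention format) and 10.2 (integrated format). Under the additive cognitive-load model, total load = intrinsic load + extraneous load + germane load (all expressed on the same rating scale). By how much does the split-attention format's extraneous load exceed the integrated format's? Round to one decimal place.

Intrinsic and germane load are equal across formats, so the difference in total load equals the difference in extraneous load.
Extraneous-load difference = 10.8 − 10.2 = 0.6.

0.6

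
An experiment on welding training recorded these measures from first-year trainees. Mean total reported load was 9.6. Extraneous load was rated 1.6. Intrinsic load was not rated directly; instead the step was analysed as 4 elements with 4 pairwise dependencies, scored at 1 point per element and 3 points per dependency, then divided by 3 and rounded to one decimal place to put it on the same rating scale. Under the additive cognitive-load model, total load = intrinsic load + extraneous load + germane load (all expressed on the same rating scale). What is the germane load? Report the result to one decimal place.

2.7

Intrinsic (element-interactivity): (4 × 1 + 4 × 3) / 3 = 16 / 3 = 5.3333 → 5.3.
germane load = total − intrinsic − extraneous
             = 9.6 − 5.3 − 1.6 = 2.7.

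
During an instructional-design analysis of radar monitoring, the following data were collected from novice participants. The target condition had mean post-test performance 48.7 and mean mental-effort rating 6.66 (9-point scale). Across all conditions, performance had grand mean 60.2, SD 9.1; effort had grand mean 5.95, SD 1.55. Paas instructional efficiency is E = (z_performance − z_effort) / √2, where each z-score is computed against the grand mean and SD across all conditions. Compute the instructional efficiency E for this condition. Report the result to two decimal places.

z_performance = (48.7 − 60.2) / 9.1 = -11.5000 / 9.1 = -1.2637.
z_effort = (6.66 − 5.95) / 1.55 = 0.7100 / 1.55 = 0.4581.
z_P − z_E = -1.2637 − 0.4581 = -1.7218.
E = -1.7218 / √2 = -1.7218 / 1.41421 = -1.2175 ≈ -1.22.

-1.22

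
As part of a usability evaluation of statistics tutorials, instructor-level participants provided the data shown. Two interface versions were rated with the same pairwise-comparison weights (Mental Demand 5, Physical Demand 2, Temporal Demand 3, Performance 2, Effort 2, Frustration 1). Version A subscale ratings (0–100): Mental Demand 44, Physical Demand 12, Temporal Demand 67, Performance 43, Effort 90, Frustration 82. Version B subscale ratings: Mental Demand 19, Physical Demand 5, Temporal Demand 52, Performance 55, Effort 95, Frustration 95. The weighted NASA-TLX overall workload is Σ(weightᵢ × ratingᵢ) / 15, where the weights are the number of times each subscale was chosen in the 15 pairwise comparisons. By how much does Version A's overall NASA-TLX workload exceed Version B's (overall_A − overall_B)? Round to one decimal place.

Version A weighted sum = 5·44 + 2·12 + 3·67 + 2·43 + 2·90 + 1·82 = 220 + 24 + 201 + 86 + 180 + 82 = 793; overall_A = 793/15 = 52.8667.
Version B weighted sum = 5·19 + 2·5 + 3·52 + 2·55 + 2·95 + 1·95 = 95 + 10 + 156 + 110 + 190 + 95 = 656; overall_B = 656/15 = 43.7333.
Difference = 52.8667 − 43.7333 = 9.1334 ≈ 9.1.

9.1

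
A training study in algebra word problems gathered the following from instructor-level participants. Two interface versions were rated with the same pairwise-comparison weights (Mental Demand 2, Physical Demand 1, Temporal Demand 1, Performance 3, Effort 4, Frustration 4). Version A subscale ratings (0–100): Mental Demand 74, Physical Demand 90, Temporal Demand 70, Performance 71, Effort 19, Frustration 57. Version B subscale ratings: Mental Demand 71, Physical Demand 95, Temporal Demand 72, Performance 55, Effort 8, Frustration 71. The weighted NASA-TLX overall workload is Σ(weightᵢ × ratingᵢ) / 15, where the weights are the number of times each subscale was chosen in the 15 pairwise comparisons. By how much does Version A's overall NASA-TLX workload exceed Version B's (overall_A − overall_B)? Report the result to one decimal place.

Version A weighted sum = 2·74 + 1·90 + 1·70 + 3·71 + 4·19 + 4·57 = 148 + 90 + 70 + 213 + 76 + 228 = 825; overall_A = 825/15 = 55.0000.
Version B weighted sum = 2·71 + 1·95 + 1·72 + 3·55 + 4·8 + 4·71 = 142 + 95 + 72 + 165 + 32 + 284 = 790; overall_B = 790/15 = 52.6667.
Difference = 55.0000 − 52.6667 = 2.3333 ≈ 2.3.

2.3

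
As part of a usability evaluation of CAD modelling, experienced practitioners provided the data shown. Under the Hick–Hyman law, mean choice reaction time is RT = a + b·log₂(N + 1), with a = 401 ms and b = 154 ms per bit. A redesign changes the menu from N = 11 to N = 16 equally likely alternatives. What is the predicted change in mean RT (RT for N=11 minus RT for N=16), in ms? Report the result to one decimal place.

RT(11) = 401 + 154·log₂(12) = 401 + 154·3.5850 = 953.0900 ms.
RT(16) = 401 + 154·log₂(17) = 401 + 154·4.0875 = 1030.4750 ms.
Difference = 953.0900 − 1030.4750 = -77.3850 ≈ -77.4 ms.

-77.4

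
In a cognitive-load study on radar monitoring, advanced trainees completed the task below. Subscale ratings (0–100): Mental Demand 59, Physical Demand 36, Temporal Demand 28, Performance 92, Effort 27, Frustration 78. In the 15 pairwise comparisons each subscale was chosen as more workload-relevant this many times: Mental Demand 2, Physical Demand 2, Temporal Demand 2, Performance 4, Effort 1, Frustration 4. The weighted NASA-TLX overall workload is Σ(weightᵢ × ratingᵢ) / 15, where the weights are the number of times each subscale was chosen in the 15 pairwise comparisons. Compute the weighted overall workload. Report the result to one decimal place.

The tallies are the weights (they sum to 15).
Weighted sum = 2·59 + 2·36 + 2·28 + 4·92 + 1·27 + 4·78
            = 118 + 72 + 56 + 368 + 27 + 312 = 953.
Overall workload = 953 / 15 = 63.5333 ≈ 63.5.

63.5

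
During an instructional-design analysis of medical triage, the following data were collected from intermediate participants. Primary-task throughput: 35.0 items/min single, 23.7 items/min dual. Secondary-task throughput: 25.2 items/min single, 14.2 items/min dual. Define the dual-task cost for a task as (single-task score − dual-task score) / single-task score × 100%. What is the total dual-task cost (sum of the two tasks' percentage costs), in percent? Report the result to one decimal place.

75.9

Primary cost = (35.0 − 23.7) / 35.0 × 100% = 32.2857%.
Secondary cost = (25.2 − 14.2) / 25.2 × 100% = 43.6508%.
Total = 32.2857% + 43.6508% = 75.9365% ≈ 75.9%.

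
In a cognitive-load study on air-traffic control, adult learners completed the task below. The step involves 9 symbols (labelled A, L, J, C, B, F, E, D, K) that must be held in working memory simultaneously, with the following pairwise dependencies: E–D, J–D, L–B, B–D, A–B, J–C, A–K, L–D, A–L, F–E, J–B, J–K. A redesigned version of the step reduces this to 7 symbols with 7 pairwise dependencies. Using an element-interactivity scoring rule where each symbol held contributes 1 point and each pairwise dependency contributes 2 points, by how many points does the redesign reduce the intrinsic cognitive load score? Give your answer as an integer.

Original: 9 × 1 + 12 × 2 = 9 + 24 = 33.
Redesigned: 7 × 1 + 7 × 2 = 7 + 14 = 21.
Reduction = 33 − 21 = 12.

12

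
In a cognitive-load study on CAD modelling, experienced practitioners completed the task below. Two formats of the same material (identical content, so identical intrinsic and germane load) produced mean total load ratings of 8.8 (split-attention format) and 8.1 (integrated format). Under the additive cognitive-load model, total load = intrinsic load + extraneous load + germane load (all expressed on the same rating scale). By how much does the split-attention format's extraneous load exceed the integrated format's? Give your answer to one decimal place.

Intrinsic and germane load are equal across formats, so the difference in total load equals the difference in extraneous load.
Extraneous-load difference = 8.8 − 8.1 = 0.7.

0.7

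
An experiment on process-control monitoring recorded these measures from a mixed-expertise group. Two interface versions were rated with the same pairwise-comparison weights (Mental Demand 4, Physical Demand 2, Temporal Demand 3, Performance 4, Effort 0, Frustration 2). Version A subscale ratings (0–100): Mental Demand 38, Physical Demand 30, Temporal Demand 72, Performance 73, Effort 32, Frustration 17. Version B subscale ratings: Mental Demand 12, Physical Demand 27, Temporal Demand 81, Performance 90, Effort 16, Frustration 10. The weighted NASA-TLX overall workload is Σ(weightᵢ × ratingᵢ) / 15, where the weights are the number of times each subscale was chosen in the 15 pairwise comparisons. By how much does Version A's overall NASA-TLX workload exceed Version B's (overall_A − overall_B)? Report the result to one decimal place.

1.9

Version A weighted sum = 4·38 + 2·30 + 3·72 + 4·73 + 0·32 + 2·17 = 152 + 60 + 216 + 292 + 0 + 34 = 754; overall_A = 754/15 = 50.2667.
Version B weighted sum = 4·12 + 2·27 + 3·81 + 4·90 + 0·16 + 2·10 = 48 + 54 + 243 + 360 + 0 + 20 = 725; overall_B = 725/15 = 48.3333.
Difference = 50.2667 − 48.3333 = 1.9334 ≈ 1.9.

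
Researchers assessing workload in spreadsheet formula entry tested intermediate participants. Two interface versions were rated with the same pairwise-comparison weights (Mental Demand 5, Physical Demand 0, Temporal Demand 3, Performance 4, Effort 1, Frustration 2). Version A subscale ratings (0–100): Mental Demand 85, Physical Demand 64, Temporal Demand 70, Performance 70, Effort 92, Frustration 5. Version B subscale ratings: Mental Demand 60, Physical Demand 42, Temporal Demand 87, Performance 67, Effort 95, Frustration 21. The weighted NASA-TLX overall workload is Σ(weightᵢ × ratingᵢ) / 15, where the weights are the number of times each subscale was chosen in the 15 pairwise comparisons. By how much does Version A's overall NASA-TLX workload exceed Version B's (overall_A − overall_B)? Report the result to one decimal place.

Version A weighted sum = 5·85 + 0·64 + 3·70 + 4·70 + 1·92 + 2·5 = 425 + 0 + 210 + 280 + 92 + 10 = 1017; overall_A = 1017/15 = 67.8000.
Version B weighted sum = 5·60 + 0·42 + 3·87 + 4·67 + 1·95 + 2·21 = 300 + 0 + 261 + 268 + 95 + 42 = 966; overall_B = 966/15 = 64.4000.
Difference = 67.8000 − 64.4000 = 3.4000 ≈ 3.4.

3.4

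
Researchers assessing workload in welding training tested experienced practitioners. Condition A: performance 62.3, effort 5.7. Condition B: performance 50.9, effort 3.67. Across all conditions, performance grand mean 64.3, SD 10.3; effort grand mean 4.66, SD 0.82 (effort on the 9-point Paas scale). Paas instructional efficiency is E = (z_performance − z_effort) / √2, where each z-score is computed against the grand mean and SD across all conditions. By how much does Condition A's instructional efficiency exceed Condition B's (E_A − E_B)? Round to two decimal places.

-0.97

Condition A: z_P = (62.3 − 64.3)/10.3 = -0.1942; z_E = (5.7 − 4.66)/0.82 = 1.2683; E_A = (-0.1942 − 1.2683)/√2 = -1.0341.
Condition B: z_P = (50.9 − 64.3)/10.3 = -1.3010; z_E = (3.67 − 4.66)/0.82 = -1.2073; E_B = (-1.3010 − (-1.2073))/√2 = -0.0663.
E_A − E_B = -1.0341 − (-0.0663) = -0.9678 ≈ -0.97.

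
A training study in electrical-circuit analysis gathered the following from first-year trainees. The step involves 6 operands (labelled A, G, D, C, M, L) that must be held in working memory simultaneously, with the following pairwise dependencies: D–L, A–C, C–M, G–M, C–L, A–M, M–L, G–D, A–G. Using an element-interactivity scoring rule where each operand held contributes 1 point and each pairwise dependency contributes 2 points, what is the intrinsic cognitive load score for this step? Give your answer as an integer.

Count of operands held simultaneously: 6.
Count of pairwise dependencies listed: 9.
Element contribution: 6 × 1 = 6.
Interaction contribution: 9 × 2 = 18.
Intrinsic load = 6 + 18 = 24.

24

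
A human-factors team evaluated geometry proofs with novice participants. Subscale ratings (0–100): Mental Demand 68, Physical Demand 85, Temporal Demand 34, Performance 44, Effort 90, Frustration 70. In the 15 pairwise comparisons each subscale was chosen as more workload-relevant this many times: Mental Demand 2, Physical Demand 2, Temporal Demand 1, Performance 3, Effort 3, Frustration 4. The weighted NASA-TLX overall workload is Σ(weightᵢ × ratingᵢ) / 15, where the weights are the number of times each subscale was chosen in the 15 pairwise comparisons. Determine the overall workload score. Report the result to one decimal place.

68.1

The tallies are the weights (they sum to 15).
Weighted sum = 2·68 + 2·85 + 1·34 + 3·44 + 3·90 + 4·70
            = 136 + 170 + 34 + 132 + 270 + 280 = 1022.
Overall workload = 1022 / 15 = 68.1333 ≈ 68.1.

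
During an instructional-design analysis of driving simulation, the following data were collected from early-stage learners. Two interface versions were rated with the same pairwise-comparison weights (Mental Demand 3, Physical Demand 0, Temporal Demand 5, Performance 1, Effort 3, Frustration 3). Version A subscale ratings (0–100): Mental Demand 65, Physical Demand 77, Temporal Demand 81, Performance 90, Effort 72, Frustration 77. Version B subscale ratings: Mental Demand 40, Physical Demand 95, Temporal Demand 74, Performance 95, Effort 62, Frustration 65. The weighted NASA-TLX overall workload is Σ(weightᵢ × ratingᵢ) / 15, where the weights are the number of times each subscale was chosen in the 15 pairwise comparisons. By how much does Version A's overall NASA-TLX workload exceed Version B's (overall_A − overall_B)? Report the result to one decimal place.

11.4

Version A weighted sum = 3·65 + 0·77 + 5·81 + 1·90 + 3·72 + 3·77 = 195 + 0 + 405 + 90 + 216 + 231 = 1137; overall_A = 1137/15 = 75.8000.
Version B weighted sum = 3·40 + 0·95 + 5·74 + 1·95 + 3·62 + 3·65 = 120 + 0 + 370 + 95 + 186 + 195 = 966; overall_B = 966/15 = 64.4000.
Difference = 75.8000 − 64.4000 = 11.4000 ≈ 11.4.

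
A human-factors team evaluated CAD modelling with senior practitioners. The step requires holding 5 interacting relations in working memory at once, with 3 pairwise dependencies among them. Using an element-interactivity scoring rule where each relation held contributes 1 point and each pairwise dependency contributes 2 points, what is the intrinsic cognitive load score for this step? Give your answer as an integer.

Element contribution: 5 × 1 = 5.
Interaction contribution: 3 × 2 = 6.
Intrinsic load = 5 + 6 = 11.

11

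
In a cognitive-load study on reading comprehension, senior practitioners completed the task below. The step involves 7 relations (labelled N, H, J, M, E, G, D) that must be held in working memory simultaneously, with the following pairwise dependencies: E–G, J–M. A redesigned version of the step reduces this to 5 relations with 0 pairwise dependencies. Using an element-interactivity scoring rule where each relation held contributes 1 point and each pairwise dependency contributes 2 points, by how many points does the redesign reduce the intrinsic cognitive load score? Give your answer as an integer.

Original: 7 × 1 + 2 × 2 = 7 + 4 = 11.
Redesigned: 5 × 1 + 0 × 2 = 5 + 0 = 5.
Reduction = 11 − 5 = 6.

6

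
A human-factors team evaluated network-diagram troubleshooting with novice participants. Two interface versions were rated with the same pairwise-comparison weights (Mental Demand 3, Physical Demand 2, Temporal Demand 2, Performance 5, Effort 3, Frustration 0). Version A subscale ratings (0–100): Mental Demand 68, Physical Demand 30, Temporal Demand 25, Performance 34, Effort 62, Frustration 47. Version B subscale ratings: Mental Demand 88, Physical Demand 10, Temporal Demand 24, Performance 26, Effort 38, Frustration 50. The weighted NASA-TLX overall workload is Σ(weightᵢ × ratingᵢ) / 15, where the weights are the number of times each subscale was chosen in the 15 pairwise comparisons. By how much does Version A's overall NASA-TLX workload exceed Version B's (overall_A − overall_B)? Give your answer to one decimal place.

Version A weighted sum = 3·68 + 2·30 + 2·25 + 5·34 + 3·62 + 0·47 = 204 + 60 + 50 + 170 + 186 + 0 = 670; overall_A = 670/15 = 44.6667.
Version B weighted sum = 3·88 + 2·10 + 2·24 + 5·26 + 3·38 + 0·50 = 264 + 20 + 48 + 130 + 114 + 0 = 576; overall_B = 576/15 = 38.4000.
Difference = 44.6667 − 38.4000 = 6.2667 ≈ 6.3.

6.3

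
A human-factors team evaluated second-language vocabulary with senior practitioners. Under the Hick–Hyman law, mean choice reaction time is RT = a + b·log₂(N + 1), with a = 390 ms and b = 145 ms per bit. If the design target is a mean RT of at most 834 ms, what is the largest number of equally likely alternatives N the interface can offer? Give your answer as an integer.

7

Set 390 + 145·log₂(N + 1) ≤ 834.
log₂(N + 1) ≤ (834 − 390) / 145 = 3.0621.
N + 1 ≤ 2^3.0621 = 8.3519.
N ≤ 7.3519, so the largest integer N is 7.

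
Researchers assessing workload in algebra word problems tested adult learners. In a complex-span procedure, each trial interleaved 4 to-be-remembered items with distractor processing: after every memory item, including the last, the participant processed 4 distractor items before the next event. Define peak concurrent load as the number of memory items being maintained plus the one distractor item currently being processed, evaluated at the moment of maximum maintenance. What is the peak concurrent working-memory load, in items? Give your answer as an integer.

Maintenance is greatest during the distractor(s) after memory item 4: all 4 memory items are being held.
One distractor item is concurrently being processed.
Peak concurrent load = 4 + 1 = 5 items.

5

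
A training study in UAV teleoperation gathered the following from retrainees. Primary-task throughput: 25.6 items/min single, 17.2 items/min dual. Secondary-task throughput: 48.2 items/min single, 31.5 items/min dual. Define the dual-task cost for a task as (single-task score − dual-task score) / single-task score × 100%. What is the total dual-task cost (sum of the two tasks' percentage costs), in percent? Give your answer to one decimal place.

Primary cost = (25.6 − 17.2) / 25.6 × 100% = 32.8125%.
Secondary cost = (48.2 − 31.5) / 48.2 × 100% = 34.6473%.
Total = 32.8125% + 34.6473% = 67.4598% ≈ 67.5%.

67.5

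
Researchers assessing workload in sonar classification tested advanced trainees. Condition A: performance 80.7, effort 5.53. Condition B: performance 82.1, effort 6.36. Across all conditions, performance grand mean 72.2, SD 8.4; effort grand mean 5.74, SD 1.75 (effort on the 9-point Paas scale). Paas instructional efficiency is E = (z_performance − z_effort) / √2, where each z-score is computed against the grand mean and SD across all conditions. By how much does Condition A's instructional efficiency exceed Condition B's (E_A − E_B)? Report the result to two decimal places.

0.22

Condition A: z_P = (80.7 − 72.2)/8.4 = 1.0119; z_E = (5.53 − 5.74)/1.75 = -0.1200; E_A = (1.0119 − (-0.1200))/√2 = 0.8004.
Condition B: z_P = (82.1 − 72.2)/8.4 = 1.1786; z_E = (6.36 − 5.74)/1.75 = 0.3543; E_B = (1.1786 − 0.3543)/√2 = 0.5829.
E_A − E_B = 0.8004 − 0.5829 = 0.2175 ≈ 0.22.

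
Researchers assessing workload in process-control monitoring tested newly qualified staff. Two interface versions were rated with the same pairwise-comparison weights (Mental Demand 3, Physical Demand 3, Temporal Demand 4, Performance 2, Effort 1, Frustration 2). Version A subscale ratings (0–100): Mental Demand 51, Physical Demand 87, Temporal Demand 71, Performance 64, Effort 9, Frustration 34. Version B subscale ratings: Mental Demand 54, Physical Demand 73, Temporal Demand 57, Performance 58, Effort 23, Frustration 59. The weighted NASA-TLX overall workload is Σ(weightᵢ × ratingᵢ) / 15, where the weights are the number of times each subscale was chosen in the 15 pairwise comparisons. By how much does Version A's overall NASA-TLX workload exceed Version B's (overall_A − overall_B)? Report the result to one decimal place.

Version A weighted sum = 3·51 + 3·87 + 4·71 + 2·64 + 1·9 + 2·34 = 153 + 261 + 284 + 128 + 9 + 68 = 903; overall_A = 903/15 = 60.2000.
Version B weighted sum = 3·54 + 3·73 + 4·57 + 2·58 + 1·23 + 2·59 = 162 + 219 + 228 + 116 + 23 + 118 = 866; overall_B = 866/15 = 57.7333.
Difference = 60.2000 − 57.7333 = 2.4667 ≈ 2.5.

2.5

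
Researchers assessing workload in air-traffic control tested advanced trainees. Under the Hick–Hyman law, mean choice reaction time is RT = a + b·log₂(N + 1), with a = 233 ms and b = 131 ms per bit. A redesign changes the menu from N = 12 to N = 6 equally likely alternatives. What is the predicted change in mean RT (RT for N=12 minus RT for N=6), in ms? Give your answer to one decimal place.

RT(12) = 233 + 131·log₂(13) = 233 + 131·3.7004 = 717.7524 ms.
RT(6) = 233 + 131·log₂(7) = 233 + 131·2.8074 = 600.7694 ms.
Difference = 717.7524 − 600.7694 = 116.9830 ≈ 117.0 ms.

117.0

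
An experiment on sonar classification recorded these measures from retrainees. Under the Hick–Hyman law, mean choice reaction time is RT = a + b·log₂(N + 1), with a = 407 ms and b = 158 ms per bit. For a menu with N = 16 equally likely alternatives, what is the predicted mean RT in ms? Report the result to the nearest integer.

1053

log₂(16 + 1) = log₂(17) = 4.0875.
RT = 407 + 158 × 4.0875 = 407 + 645.8250 = 1052.8250 ms.
≈ 1053 ms.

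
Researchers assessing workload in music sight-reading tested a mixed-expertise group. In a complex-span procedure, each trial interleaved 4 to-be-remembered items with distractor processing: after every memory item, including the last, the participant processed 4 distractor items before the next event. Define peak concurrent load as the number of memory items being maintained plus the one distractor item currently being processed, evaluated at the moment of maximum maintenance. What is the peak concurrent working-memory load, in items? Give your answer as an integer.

Maintenance is greatest during the distractor(s) after memory item 4: all 4 memory items are being held.
One distractor item is concurrently being processed.
Peak concurrent load = 4 + 1 = 5 items.

5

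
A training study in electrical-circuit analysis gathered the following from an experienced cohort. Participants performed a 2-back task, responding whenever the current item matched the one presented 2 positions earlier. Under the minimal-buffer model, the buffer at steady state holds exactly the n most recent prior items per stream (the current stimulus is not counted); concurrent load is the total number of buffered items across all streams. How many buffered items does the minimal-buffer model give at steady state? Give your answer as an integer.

The buffer holds the 2 most recent prior items.
Steady-state concurrent load = 2 items.

2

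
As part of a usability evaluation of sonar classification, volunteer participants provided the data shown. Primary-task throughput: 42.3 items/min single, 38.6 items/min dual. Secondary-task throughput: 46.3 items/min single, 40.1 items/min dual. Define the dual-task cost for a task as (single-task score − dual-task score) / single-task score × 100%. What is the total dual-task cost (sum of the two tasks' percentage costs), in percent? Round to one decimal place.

22.1

Primary cost = (42.3 − 38.6) / 42.3 × 100% = 8.7470%.
Secondary cost = (46.3 − 40.1) / 46.3 × 100% = 13.3909%.
Total = 8.7470% + 13.3909% = 22.1379% ≈ 22.1%.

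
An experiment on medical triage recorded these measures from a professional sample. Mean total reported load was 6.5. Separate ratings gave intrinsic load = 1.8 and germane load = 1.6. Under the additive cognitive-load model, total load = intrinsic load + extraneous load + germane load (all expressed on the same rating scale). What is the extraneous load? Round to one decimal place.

3.1

extraneous load = total − intrinsic − germane
             = 6.5 − 1.8 − 1.6 = 3.1.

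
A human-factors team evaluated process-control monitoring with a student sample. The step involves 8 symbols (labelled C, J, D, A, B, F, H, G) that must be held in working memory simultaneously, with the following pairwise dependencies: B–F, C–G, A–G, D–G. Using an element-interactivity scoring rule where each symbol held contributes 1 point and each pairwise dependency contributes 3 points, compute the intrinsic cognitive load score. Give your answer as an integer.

Count of symbols held simultaneously: 8.
Count of pairwise dependencies listed: 4.
Element contribution: 8 × 1 = 8.
Interaction contribution: 4 × 3 = 12.
Intrinsic load = 8 + 12 = 20.

20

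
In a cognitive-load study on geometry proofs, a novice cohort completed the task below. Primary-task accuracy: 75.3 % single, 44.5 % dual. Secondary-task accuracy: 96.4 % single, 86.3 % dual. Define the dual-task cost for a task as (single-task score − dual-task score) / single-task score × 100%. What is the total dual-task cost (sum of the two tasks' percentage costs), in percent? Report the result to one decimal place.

Primary cost = (75.3 − 44.5) / 75.3 × 100% = 40.9031%.
Secondary cost = (96.4 − 86.3) / 96.4 × 100% = 10.4772%.
Total = 40.9031% + 10.4772% = 51.3803% ≈ 51.4%.

51.4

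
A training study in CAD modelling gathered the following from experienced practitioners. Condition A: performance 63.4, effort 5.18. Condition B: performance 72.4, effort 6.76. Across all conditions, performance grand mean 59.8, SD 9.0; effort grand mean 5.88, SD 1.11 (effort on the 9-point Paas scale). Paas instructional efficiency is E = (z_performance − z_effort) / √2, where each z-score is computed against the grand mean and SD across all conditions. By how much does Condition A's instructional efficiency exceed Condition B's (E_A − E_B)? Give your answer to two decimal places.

Condition A: z_P = (63.4 − 59.8)/9.0 = 0.4000; z_E = (5.18 − 5.88)/1.11 = -0.6306; E_A = (0.4000 − (-0.6306))/√2 = 0.7287.
Condition B: z_P = (72.4 − 59.8)/9.0 = 1.4000; z_E = (6.76 − 5.88)/1.11 = 0.7928; E_B = (1.4000 − 0.7928)/√2 = 0.4294.
E_A − E_B = 0.7287 − 0.4294 = 0.2993 ≈ 0.30.

0.30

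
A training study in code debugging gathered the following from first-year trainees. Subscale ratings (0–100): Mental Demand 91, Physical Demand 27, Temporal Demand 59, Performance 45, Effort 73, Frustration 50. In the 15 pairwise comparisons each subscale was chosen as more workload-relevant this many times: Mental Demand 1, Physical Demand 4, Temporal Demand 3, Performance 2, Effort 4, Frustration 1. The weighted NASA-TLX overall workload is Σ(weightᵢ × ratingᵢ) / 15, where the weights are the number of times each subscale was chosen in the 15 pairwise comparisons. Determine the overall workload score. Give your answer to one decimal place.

The tallies are the weights (they sum to 15).
Weighted sum = 1·91 + 4·27 + 3·59 + 2·45 + 4·73 + 1·50
            = 91 + 108 + 177 + 90 + 292 + 50 = 808.
Overall workload = 808 / 15 = 53.8667 ≈ 53.9.

53.9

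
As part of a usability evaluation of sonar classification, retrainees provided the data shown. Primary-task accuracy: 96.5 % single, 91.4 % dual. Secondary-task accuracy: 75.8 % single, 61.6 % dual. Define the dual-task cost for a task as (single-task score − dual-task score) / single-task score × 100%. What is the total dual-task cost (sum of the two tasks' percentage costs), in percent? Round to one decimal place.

Primary cost = (96.5 − 91.4) / 96.5 × 100% = 5.2850%.
Secondary cost = (75.8 − 61.6) / 75.8 × 100% = 18.7335%.
Total = 5.2850% + 18.7335% = 24.0185% ≈ 24.0%.

24.0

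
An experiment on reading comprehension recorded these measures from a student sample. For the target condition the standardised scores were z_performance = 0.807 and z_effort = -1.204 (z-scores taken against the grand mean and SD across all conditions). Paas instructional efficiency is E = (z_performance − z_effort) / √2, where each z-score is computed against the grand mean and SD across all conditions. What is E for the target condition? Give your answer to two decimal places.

z_P − z_E = 0.807 − (-1.204) = 2.0110.
E = 2.0110 / √2 = 2.0110 / 1.41421 = 1.4220 ≈ 1.42.

1.42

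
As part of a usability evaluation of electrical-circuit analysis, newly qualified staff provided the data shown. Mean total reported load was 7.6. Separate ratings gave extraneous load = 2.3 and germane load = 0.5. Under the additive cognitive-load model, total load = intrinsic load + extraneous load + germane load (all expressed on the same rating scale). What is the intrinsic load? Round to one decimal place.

4.8

intrinsic load = total − extraneous − germane
             = 7.6 − 2.3 − 0.5 = 4.8.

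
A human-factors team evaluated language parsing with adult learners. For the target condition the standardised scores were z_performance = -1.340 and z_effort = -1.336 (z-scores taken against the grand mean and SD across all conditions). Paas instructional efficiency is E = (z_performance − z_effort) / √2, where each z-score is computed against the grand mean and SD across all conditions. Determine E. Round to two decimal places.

0.00

z_P − z_E = -1.340 − (-1.336) = -0.0040.
E = -0.0040 / √2 = -0.0040 / 1.41421 = -0.0028 ≈ 0.00.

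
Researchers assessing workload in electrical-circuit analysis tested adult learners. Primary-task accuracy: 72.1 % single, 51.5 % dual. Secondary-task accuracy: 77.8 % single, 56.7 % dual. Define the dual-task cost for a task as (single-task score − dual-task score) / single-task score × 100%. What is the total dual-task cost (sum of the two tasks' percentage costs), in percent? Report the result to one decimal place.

Primary cost = (72.1 − 51.5) / 72.1 × 100% = 28.5714%.
Secondary cost = (77.8 − 56.7) / 77.8 × 100% = 27.1208%.
Total = 28.5714% + 27.1208% = 55.6922% ≈ 55.7%.

55.7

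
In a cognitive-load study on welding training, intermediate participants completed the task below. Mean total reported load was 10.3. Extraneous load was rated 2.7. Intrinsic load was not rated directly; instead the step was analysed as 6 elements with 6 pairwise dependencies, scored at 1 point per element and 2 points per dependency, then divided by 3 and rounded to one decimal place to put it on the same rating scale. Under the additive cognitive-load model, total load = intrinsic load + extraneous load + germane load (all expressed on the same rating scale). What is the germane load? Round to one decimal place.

1.6

Intrinsic (element-interactivity): (6 × 1 + 6 × 2) / 3 = 18 / 3 = 6.0000 → 6.0.
germane load = total − intrinsic − extraneous
             = 10.3 − 6.0 − 2.7 = 1.6.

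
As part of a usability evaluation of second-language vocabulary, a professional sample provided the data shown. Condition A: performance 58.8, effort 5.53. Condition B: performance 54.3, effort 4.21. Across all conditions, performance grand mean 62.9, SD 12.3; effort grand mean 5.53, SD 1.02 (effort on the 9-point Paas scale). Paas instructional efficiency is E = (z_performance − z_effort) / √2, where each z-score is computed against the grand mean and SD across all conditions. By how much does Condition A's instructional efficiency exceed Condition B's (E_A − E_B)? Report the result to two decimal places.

Condition A: z_P = (58.8 − 62.9)/12.3 = -0.3333; z_E = (5.53 − 5.53)/1.02 = 0.0000; E_A = (-0.3333 − 0.0000)/√2 = -0.2357.
Condition B: z_P = (54.3 − 62.9)/12.3 = -0.6992; z_E = (4.21 − 5.53)/1.02 = -1.2941; E_B = (-0.6992 − (-1.2941))/√2 = 0.4207.
E_A − E_B = -0.2357 − 0.4207 = -0.6564 ≈ -0.66.

-0.66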